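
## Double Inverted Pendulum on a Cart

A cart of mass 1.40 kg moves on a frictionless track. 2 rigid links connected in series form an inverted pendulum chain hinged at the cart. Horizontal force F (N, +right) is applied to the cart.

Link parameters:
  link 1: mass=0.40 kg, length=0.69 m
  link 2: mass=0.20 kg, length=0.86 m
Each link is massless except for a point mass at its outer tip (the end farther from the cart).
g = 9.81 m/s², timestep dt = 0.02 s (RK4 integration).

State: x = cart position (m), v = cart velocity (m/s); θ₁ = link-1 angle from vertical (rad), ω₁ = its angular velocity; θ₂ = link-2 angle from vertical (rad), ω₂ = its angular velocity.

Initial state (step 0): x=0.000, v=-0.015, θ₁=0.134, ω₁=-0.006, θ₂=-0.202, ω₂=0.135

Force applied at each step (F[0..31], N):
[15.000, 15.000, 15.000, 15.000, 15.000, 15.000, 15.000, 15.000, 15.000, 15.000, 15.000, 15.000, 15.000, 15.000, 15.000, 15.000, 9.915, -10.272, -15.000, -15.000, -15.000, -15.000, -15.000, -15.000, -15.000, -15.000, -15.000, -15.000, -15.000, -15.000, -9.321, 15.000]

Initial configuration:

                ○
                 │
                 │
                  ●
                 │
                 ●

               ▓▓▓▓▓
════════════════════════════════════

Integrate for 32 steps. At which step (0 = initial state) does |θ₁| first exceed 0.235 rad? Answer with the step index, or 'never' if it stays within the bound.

Answer: 13

Derivation:
apply F[0]=+15.000 → step 1: x=0.002, v=0.187, θ₁=0.132, ω₁=-0.212, θ₂=-0.201, ω₂=0.015
apply F[1]=+15.000 → step 2: x=0.007, v=0.390, θ₁=0.126, ω₁=-0.420, θ₂=-0.201, ω₂=-0.103
apply F[2]=+15.000 → step 3: x=0.017, v=0.594, θ₁=0.115, ω₁=-0.635, θ₂=-0.205, ω₂=-0.216
apply F[3]=+15.000 → step 4: x=0.031, v=0.799, θ₁=0.100, ω₁=-0.857, θ₂=-0.210, ω₂=-0.324
apply F[4]=+15.000 → step 5: x=0.049, v=1.006, θ₁=0.081, ω₁=-1.091, θ₂=-0.217, ω₂=-0.424
apply F[5]=+15.000 → step 6: x=0.072, v=1.215, θ₁=0.056, ω₁=-1.337, θ₂=-0.227, ω₂=-0.515
apply F[6]=+15.000 → step 7: x=0.098, v=1.426, θ₁=0.027, ω₁=-1.600, θ₂=-0.238, ω₂=-0.594
apply F[7]=+15.000 → step 8: x=0.129, v=1.640, θ₁=-0.008, ω₁=-1.882, θ₂=-0.251, ω₂=-0.660
apply F[8]=+15.000 → step 9: x=0.164, v=1.855, θ₁=-0.048, ω₁=-2.182, θ₂=-0.264, ω₂=-0.710
apply F[9]=+15.000 → step 10: x=0.203, v=2.073, θ₁=-0.095, ω₁=-2.503, θ₂=-0.279, ω₂=-0.745
apply F[10]=+15.000 → step 11: x=0.246, v=2.290, θ₁=-0.149, ω₁=-2.844, θ₂=-0.294, ω₂=-0.764
apply F[11]=+15.000 → step 12: x=0.294, v=2.506, θ₁=-0.209, ω₁=-3.201, θ₂=-0.309, ω₂=-0.770
apply F[12]=+15.000 → step 13: x=0.347, v=2.718, θ₁=-0.277, ω₁=-3.568, θ₂=-0.325, ω₂=-0.767
apply F[13]=+15.000 → step 14: x=0.403, v=2.923, θ₁=-0.352, ω₁=-3.939, θ₂=-0.340, ω₂=-0.765
apply F[14]=+15.000 → step 15: x=0.463, v=3.115, θ₁=-0.434, ω₁=-4.301, θ₂=-0.355, ω₂=-0.776
apply F[15]=+15.000 → step 16: x=0.528, v=3.293, θ₁=-0.524, ω₁=-4.644, θ₂=-0.371, ω₂=-0.814
apply F[16]=+9.915 → step 17: x=0.594, v=3.388, θ₁=-0.619, ω₁=-4.885, θ₂=-0.388, ω₂=-0.881
apply F[17]=-10.272 → step 18: x=0.661, v=3.222, θ₁=-0.716, ω₁=-4.857, θ₂=-0.406, ω₂=-0.914
apply F[18]=-15.000 → step 19: x=0.723, v=2.999, θ₁=-0.813, ω₁=-4.812, θ₂=-0.425, ω₂=-0.932
apply F[19]=-15.000 → step 20: x=0.780, v=2.777, θ₁=-0.909, ω₁=-4.808, θ₂=-0.443, ω₂=-0.950
apply F[20]=-15.000 → step 21: x=0.834, v=2.553, θ₁=-1.006, ω₁=-4.842, θ₂=-0.463, ω₂=-0.972
apply F[21]=-15.000 → step 22: x=0.883, v=2.326, θ₁=-1.103, ω₁=-4.911, θ₂=-0.482, ω₂=-1.004
apply F[22]=-15.000 → step 23: x=0.927, v=2.095, θ₁=-1.202, ω₁=-5.014, θ₂=-0.503, ω₂=-1.052
apply F[23]=-15.000 → step 24: x=0.966, v=1.856, θ₁=-1.304, ω₁=-5.148, θ₂=-0.524, ω₂=-1.122
apply F[24]=-15.000 → step 25: x=1.001, v=1.609, θ₁=-1.408, ω₁=-5.313, θ₂=-0.548, ω₂=-1.222
apply F[25]=-15.000 → step 26: x=1.031, v=1.352, θ₁=-1.517, ω₁=-5.508, θ₂=-0.574, ω₂=-1.361
apply F[26]=-15.000 → step 27: x=1.055, v=1.082, θ₁=-1.629, ω₁=-5.736, θ₂=-0.603, ω₂=-1.548
apply F[27]=-15.000 → step 28: x=1.074, v=0.799, θ₁=-1.746, ω₁=-5.996, θ₂=-0.636, ω₂=-1.795
apply F[28]=-15.000 → step 29: x=1.087, v=0.501, θ₁=-1.869, ω₁=-6.291, θ₂=-0.675, ω₂=-2.116
apply F[29]=-15.000 → step 30: x=1.094, v=0.187, θ₁=-1.998, ω₁=-6.620, θ₂=-0.721, ω₂=-2.527
apply F[30]=-9.321 → step 31: x=1.095, v=-0.076, θ₁=-2.134, ω₁=-6.927, θ₂=-0.777, ω₂=-3.109
apply F[31]=+15.000 → step 32: x=1.094, v=-0.051, θ₁=-2.273, ω₁=-6.960, θ₂=-0.849, ω₂=-4.052
|θ₁| = 0.277 > 0.235 first at step 13.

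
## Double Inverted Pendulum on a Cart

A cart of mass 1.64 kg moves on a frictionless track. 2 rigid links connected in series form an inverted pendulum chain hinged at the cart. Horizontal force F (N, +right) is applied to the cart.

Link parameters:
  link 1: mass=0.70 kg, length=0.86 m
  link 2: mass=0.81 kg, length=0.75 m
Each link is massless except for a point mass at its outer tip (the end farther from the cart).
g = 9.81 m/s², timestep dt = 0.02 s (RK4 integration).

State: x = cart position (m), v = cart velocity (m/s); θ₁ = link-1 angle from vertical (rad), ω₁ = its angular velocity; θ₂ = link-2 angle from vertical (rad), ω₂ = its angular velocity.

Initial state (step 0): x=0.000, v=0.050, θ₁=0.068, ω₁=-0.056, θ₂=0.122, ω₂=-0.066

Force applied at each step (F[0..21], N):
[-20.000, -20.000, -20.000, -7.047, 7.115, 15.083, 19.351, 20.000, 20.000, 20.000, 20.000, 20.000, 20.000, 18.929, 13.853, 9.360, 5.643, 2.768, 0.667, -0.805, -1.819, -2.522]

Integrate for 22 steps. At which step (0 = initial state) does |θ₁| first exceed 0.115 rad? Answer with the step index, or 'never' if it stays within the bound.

Answer: 5

Derivation:
apply F[0]=-20.000 → step 1: x=-0.002, v=-0.205, θ₁=0.070, ω₁=0.243, θ₂=0.121, ω₂=-0.039
apply F[1]=-20.000 → step 2: x=-0.008, v=-0.461, θ₁=0.078, ω₁=0.545, θ₂=0.120, ω₂=-0.015
apply F[2]=-20.000 → step 3: x=-0.020, v=-0.717, θ₁=0.092, ω₁=0.854, θ₂=0.120, ω₂=0.002
apply F[3]=-7.047 → step 4: x=-0.035, v=-0.819, θ₁=0.110, ω₁=0.990, θ₂=0.120, ω₂=0.012
apply F[4]=+7.115 → step 5: x=-0.051, v=-0.753, θ₁=0.129, ω₁=0.940, θ₂=0.121, ω₂=0.012
apply F[5]=+15.083 → step 6: x=-0.065, v=-0.595, θ₁=0.147, ω₁=0.794, θ₂=0.121, ω₂=0.002
apply F[6]=+19.351 → step 7: x=-0.074, v=-0.389, θ₁=0.161, ω₁=0.603, θ₂=0.121, ω₂=-0.019
apply F[7]=+20.000 → step 8: x=-0.080, v=-0.179, θ₁=0.171, ω₁=0.414, θ₂=0.120, ω₂=-0.048
apply F[8]=+20.000 → step 9: x=-0.082, v=0.028, θ₁=0.177, ω₁=0.232, θ₂=0.119, ω₂=-0.084
apply F[9]=+20.000 → step 10: x=-0.079, v=0.235, θ₁=0.180, ω₁=0.055, θ₂=0.117, ω₂=-0.124
apply F[10]=+20.000 → step 11: x=-0.072, v=0.441, θ₁=0.179, ω₁=-0.120, θ₂=0.114, ω₂=-0.167
apply F[11]=+20.000 → step 12: x=-0.061, v=0.648, θ₁=0.175, ω₁=-0.296, θ₂=0.110, ω₂=-0.210
apply F[12]=+20.000 → step 13: x=-0.046, v=0.856, θ₁=0.168, ω₁=-0.477, θ₂=0.105, ω₂=-0.251
apply F[13]=+18.929 → step 14: x=-0.027, v=1.055, θ₁=0.156, ω₁=-0.650, θ₂=0.100, ω₂=-0.289
apply F[14]=+13.853 → step 15: x=-0.005, v=1.196, θ₁=0.142, ω₁=-0.764, θ₂=0.094, ω₂=-0.320
apply F[15]=+9.360 → step 16: x=0.020, v=1.286, θ₁=0.126, ω₁=-0.826, θ₂=0.087, ω₂=-0.344
apply F[16]=+5.643 → step 17: x=0.046, v=1.334, θ₁=0.110, ω₁=-0.846, θ₂=0.080, ω₂=-0.363
apply F[17]=+2.768 → step 18: x=0.073, v=1.351, θ₁=0.093, ω₁=-0.836, θ₂=0.073, ω₂=-0.376
apply F[18]=+0.667 → step 19: x=0.100, v=1.345, θ₁=0.076, ω₁=-0.806, θ₂=0.065, ω₂=-0.384
apply F[19]=-0.805 → step 20: x=0.127, v=1.324, θ₁=0.061, ω₁=-0.764, θ₂=0.057, ω₂=-0.388
apply F[20]=-1.819 → step 21: x=0.153, v=1.292, θ₁=0.046, ω₁=-0.716, θ₂=0.050, ω₂=-0.388
apply F[21]=-2.522 → step 22: x=0.178, v=1.255, θ₁=0.032, ω₁=-0.665, θ₂=0.042, ω₂=-0.384
|θ₁| = 0.129 > 0.115 first at step 5.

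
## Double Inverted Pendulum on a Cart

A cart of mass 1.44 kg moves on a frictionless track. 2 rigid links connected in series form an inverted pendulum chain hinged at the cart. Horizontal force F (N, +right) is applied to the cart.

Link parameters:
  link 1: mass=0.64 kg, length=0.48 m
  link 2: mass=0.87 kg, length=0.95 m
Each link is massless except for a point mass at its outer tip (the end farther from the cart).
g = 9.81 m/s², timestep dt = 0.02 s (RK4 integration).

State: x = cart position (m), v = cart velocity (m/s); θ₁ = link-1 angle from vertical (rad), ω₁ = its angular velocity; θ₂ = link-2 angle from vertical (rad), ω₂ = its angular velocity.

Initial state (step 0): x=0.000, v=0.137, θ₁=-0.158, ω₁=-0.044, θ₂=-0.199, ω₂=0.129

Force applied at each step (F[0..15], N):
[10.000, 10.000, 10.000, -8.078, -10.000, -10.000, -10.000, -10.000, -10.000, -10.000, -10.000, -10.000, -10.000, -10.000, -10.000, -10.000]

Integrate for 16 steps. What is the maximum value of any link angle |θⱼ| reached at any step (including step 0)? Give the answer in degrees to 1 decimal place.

Answer: 32.3°

Derivation:
apply F[0]=+10.000 → step 1: x=0.004, v=0.304, θ₁=-0.163, ω₁=-0.434, θ₂=-0.197, ω₂=0.113
apply F[1]=+10.000 → step 2: x=0.012, v=0.471, θ₁=-0.175, ω₁=-0.833, θ₂=-0.194, ω₂=0.102
apply F[2]=+10.000 → step 3: x=0.023, v=0.639, θ₁=-0.196, ω₁=-1.249, θ₂=-0.192, ω₂=0.099
apply F[3]=-8.078 → step 4: x=0.035, v=0.568, θ₁=-0.221, ω₁=-1.199, θ₂=-0.190, ω₂=0.107
apply F[4]=-10.000 → step 5: x=0.046, v=0.477, θ₁=-0.244, ω₁=-1.133, θ₂=-0.188, ω₂=0.129
apply F[5]=-10.000 → step 6: x=0.054, v=0.391, θ₁=-0.266, ω₁=-1.100, θ₂=-0.185, ω₂=0.162
apply F[6]=-10.000 → step 7: x=0.061, v=0.308, θ₁=-0.288, ω₁=-1.099, θ₂=-0.181, ω₂=0.208
apply F[7]=-10.000 → step 8: x=0.067, v=0.230, θ₁=-0.310, ω₁=-1.128, θ₂=-0.177, ω₂=0.266
apply F[8]=-10.000 → step 9: x=0.071, v=0.154, θ₁=-0.333, ω₁=-1.186, θ₂=-0.171, ω₂=0.336
apply F[9]=-10.000 → step 10: x=0.073, v=0.081, θ₁=-0.358, ω₁=-1.272, θ₂=-0.163, ω₂=0.417
apply F[10]=-10.000 → step 11: x=0.074, v=0.010, θ₁=-0.384, ω₁=-1.385, θ₂=-0.154, ω₂=0.511
apply F[11]=-10.000 → step 12: x=0.073, v=-0.060, θ₁=-0.414, ω₁=-1.524, θ₂=-0.143, ω₂=0.615
apply F[12]=-10.000 → step 13: x=0.071, v=-0.129, θ₁=-0.446, ω₁=-1.685, θ₂=-0.129, ω₂=0.730
apply F[13]=-10.000 → step 14: x=0.068, v=-0.199, θ₁=-0.481, ω₁=-1.864, θ₂=-0.114, ω₂=0.852
apply F[14]=-10.000 → step 15: x=0.064, v=-0.270, θ₁=-0.520, ω₁=-2.057, θ₂=-0.095, ω₂=0.980
apply F[15]=-10.000 → step 16: x=0.057, v=-0.345, θ₁=-0.563, ω₁=-2.258, θ₂=-0.074, ω₂=1.111
Max |angle| over trajectory = 0.563 rad = 32.3°.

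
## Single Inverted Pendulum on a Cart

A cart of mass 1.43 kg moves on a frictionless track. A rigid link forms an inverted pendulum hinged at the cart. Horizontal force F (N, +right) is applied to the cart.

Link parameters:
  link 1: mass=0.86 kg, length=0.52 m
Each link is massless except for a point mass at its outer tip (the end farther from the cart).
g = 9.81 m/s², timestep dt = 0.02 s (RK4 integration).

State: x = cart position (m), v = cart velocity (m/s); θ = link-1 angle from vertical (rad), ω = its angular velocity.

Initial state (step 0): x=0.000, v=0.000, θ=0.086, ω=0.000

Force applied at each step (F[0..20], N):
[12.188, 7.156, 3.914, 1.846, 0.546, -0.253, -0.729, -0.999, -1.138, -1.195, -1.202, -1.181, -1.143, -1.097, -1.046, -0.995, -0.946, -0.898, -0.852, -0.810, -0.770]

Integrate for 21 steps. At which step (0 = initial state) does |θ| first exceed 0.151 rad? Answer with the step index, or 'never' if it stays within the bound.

apply F[0]=+12.188 → step 1: x=0.002, v=0.160, θ=0.083, ω=-0.274
apply F[1]=+7.156 → step 2: x=0.006, v=0.250, θ=0.076, ω=-0.417
apply F[2]=+3.914 → step 3: x=0.011, v=0.296, θ=0.067, ω=-0.479
apply F[3]=+1.846 → step 4: x=0.017, v=0.315, θ=0.058, ω=-0.491
apply F[4]=+0.546 → step 5: x=0.024, v=0.316, θ=0.048, ω=-0.474
apply F[5]=-0.253 → step 6: x=0.030, v=0.308, θ=0.039, ω=-0.441
apply F[6]=-0.729 → step 7: x=0.036, v=0.294, θ=0.031, ω=-0.400
apply F[7]=-0.999 → step 8: x=0.042, v=0.276, θ=0.023, ω=-0.357
apply F[8]=-1.138 → step 9: x=0.047, v=0.258, θ=0.016, ω=-0.315
apply F[9]=-1.195 → step 10: x=0.052, v=0.240, θ=0.010, ω=-0.275
apply F[10]=-1.202 → step 11: x=0.056, v=0.222, θ=0.005, ω=-0.238
apply F[11]=-1.181 → step 12: x=0.061, v=0.205, θ=0.001, ω=-0.204
apply F[12]=-1.143 → step 13: x=0.065, v=0.190, θ=-0.003, ω=-0.174
apply F[13]=-1.097 → step 14: x=0.068, v=0.175, θ=-0.006, ω=-0.147
apply F[14]=-1.046 → step 15: x=0.072, v=0.161, θ=-0.009, ω=-0.124
apply F[15]=-0.995 → step 16: x=0.075, v=0.148, θ=-0.011, ω=-0.103
apply F[16]=-0.946 → step 17: x=0.078, v=0.136, θ=-0.013, ω=-0.085
apply F[17]=-0.898 → step 18: x=0.080, v=0.126, θ=-0.015, ω=-0.069
apply F[18]=-0.852 → step 19: x=0.083, v=0.115, θ=-0.016, ω=-0.055
apply F[19]=-0.810 → step 20: x=0.085, v=0.106, θ=-0.017, ω=-0.043
apply F[20]=-0.770 → step 21: x=0.087, v=0.097, θ=-0.018, ω=-0.033
max |θ| = 0.086 ≤ 0.151 over all 22 states.

Answer: never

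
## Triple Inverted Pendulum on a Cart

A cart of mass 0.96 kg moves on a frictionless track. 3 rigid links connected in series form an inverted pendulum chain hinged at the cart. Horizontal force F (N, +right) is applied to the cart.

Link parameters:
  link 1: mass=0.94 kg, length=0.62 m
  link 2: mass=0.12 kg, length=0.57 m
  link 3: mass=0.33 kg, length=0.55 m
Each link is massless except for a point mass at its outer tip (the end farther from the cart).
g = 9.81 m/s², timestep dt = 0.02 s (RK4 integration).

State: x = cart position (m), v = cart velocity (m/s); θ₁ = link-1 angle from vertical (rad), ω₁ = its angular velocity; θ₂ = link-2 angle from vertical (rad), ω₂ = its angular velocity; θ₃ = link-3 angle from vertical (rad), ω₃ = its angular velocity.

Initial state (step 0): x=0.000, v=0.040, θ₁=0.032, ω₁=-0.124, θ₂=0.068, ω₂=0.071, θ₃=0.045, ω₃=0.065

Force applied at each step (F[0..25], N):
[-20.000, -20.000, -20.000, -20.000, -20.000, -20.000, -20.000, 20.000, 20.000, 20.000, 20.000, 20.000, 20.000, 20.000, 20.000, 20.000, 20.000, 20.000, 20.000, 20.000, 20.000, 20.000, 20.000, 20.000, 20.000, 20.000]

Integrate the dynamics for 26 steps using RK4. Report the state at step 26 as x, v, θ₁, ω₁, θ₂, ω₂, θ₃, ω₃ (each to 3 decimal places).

apply F[0]=-20.000 → step 1: x=-0.003, v=-0.385, θ₁=0.036, ω₁=0.567, θ₂=0.070, ω₂=0.108, θ₃=0.046, ω₃=0.036
apply F[1]=-20.000 → step 2: x=-0.015, v=-0.813, θ₁=0.055, ω₁=1.266, θ₂=0.072, ω₂=0.139, θ₃=0.046, ω₃=0.009
apply F[2]=-20.000 → step 3: x=-0.036, v=-1.242, θ₁=0.087, ω₁=1.979, θ₂=0.075, ω₂=0.158, θ₃=0.046, ω₃=-0.016
apply F[3]=-20.000 → step 4: x=-0.065, v=-1.671, θ₁=0.134, ω₁=2.703, θ₂=0.079, ω₂=0.164, θ₃=0.046, ω₃=-0.032
apply F[4]=-20.000 → step 5: x=-0.103, v=-2.089, θ₁=0.195, ω₁=3.420, θ₂=0.082, ω₂=0.164, θ₃=0.045, ω₃=-0.034
apply F[5]=-20.000 → step 6: x=-0.149, v=-2.481, θ₁=0.271, ω₁=4.098, θ₂=0.085, ω₂=0.180, θ₃=0.045, ω₃=-0.015
apply F[6]=-20.000 → step 7: x=-0.202, v=-2.827, θ₁=0.359, ω₁=4.700, θ₂=0.089, ω₂=0.241, θ₃=0.045, ω₃=0.030
apply F[7]=+20.000 → step 8: x=-0.254, v=-2.453, θ₁=0.448, ω₁=4.286, θ₂=0.094, ω₂=0.197, θ₃=0.045, ω₃=0.007
apply F[8]=+20.000 → step 9: x=-0.300, v=-2.113, θ₁=0.531, ω₁=3.983, θ₂=0.097, ω₂=0.109, θ₃=0.045, ω₃=-0.028
apply F[9]=+20.000 → step 10: x=-0.339, v=-1.801, θ₁=0.608, ω₁=3.772, θ₂=0.098, ω₂=-0.019, θ₃=0.044, ω₃=-0.071
apply F[10]=+20.000 → step 11: x=-0.372, v=-1.509, θ₁=0.682, ω₁=3.635, θ₂=0.096, ω₂=-0.181, θ₃=0.042, ω₃=-0.116
apply F[11]=+20.000 → step 12: x=-0.400, v=-1.232, θ₁=0.754, ω₁=3.559, θ₂=0.090, ω₂=-0.373, θ₃=0.039, ω₃=-0.158
apply F[12]=+20.000 → step 13: x=-0.422, v=-0.963, θ₁=0.825, ω₁=3.532, θ₂=0.081, ω₂=-0.589, θ₃=0.036, ω₃=-0.193
apply F[13]=+20.000 → step 14: x=-0.438, v=-0.698, θ₁=0.896, ω₁=3.544, θ₂=0.067, ω₂=-0.825, θ₃=0.032, ω₃=-0.219
apply F[14]=+20.000 → step 15: x=-0.449, v=-0.435, θ₁=0.967, ω₁=3.590, θ₂=0.048, ω₂=-1.076, θ₃=0.027, ω₃=-0.234
apply F[15]=+20.000 → step 16: x=-0.456, v=-0.169, θ₁=1.039, ω₁=3.663, θ₂=0.024, ω₂=-1.337, θ₃=0.022, ω₃=-0.239
apply F[16]=+20.000 → step 17: x=-0.456, v=0.102, θ₁=1.114, ω₁=3.761, θ₂=-0.006, ω₂=-1.599, θ₃=0.018, ω₃=-0.236
apply F[17]=+20.000 → step 18: x=-0.451, v=0.379, θ₁=1.190, ω₁=3.880, θ₂=-0.040, ω₂=-1.853, θ₃=0.013, ω₃=-0.232
apply F[18]=+20.000 → step 19: x=-0.441, v=0.665, θ₁=1.269, ω₁=4.021, θ₂=-0.080, ω₂=-2.090, θ₃=0.008, ω₃=-0.234
apply F[19]=+20.000 → step 20: x=-0.425, v=0.962, θ₁=1.351, ω₁=4.185, θ₂=-0.124, ω₂=-2.297, θ₃=0.003, ω₃=-0.252
apply F[20]=+20.000 → step 21: x=-0.402, v=1.271, θ₁=1.437, ω₁=4.378, θ₂=-0.171, ω₂=-2.464, θ₃=-0.002, ω₃=-0.293
apply F[21]=+20.000 → step 22: x=-0.374, v=1.596, θ₁=1.526, ω₁=4.606, θ₂=-0.222, ω₂=-2.580, θ₃=-0.008, ω₃=-0.361
apply F[22]=+20.000 → step 23: x=-0.338, v=1.942, θ₁=1.621, ω₁=4.879, θ₂=-0.274, ω₂=-2.638, θ₃=-0.017, ω₃=-0.456
apply F[23]=+20.000 → step 24: x=-0.296, v=2.313, θ₁=1.722, ω₁=5.212, θ₂=-0.327, ω₂=-2.637, θ₃=-0.027, ω₃=-0.566
apply F[24]=+20.000 → step 25: x=-0.246, v=2.722, θ₁=1.830, ω₁=5.625, θ₂=-0.379, ω₂=-2.579, θ₃=-0.039, ω₃=-0.670
apply F[25]=+20.000 → step 26: x=-0.187, v=3.181, θ₁=1.948, ω₁=6.142, θ₂=-0.430, ω₂=-2.477, θ₃=-0.053, ω₃=-0.730

Answer: x=-0.187, v=3.181, θ₁=1.948, ω₁=6.142, θ₂=-0.430, ω₂=-2.477, θ₃=-0.053, ω₃=-0.730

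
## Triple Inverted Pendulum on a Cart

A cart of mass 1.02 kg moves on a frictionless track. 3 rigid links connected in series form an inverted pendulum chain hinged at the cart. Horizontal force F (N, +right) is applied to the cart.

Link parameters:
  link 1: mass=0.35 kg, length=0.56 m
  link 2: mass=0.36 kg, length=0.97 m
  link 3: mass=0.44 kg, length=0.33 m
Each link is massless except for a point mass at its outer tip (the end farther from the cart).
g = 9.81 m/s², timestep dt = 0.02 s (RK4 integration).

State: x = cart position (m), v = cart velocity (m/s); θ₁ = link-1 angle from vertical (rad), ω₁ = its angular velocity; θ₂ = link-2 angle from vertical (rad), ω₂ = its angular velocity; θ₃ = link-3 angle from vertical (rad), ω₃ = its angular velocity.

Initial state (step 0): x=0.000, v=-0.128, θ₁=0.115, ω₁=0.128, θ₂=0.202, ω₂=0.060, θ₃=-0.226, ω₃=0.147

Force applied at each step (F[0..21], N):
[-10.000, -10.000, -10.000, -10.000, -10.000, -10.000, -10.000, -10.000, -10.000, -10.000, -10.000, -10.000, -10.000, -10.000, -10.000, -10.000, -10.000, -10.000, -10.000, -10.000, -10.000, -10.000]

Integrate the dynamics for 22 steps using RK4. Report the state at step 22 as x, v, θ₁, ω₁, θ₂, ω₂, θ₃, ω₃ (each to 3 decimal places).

Answer: x=-0.877, v=-2.925, θ₁=1.818, ω₁=5.509, θ₂=0.650, ω₂=3.356, θ₃=-0.134, ω₃=4.265

Derivation:
apply F[0]=-10.000 → step 1: x=-0.005, v=-0.343, θ₁=0.121, ω₁=0.503, θ₂=0.204, ω₂=0.167, θ₃=-0.227, ω₃=-0.235
apply F[1]=-10.000 → step 2: x=-0.014, v=-0.559, θ₁=0.135, ω₁=0.889, θ₂=0.209, ω₂=0.266, θ₃=-0.235, ω₃=-0.603
apply F[2]=-10.000 → step 3: x=-0.027, v=-0.776, θ₁=0.157, ω₁=1.291, θ₂=0.215, ω₂=0.351, θ₃=-0.251, ω₃=-0.947
apply F[3]=-10.000 → step 4: x=-0.045, v=-0.993, θ₁=0.187, ω₁=1.713, θ₂=0.223, ω₂=0.417, θ₃=-0.273, ω₃=-1.252
apply F[4]=-10.000 → step 5: x=-0.067, v=-1.208, θ₁=0.226, ω₁=2.154, θ₂=0.231, ω₂=0.460, θ₃=-0.301, ω₃=-1.497
apply F[5]=-10.000 → step 6: x=-0.093, v=-1.419, θ₁=0.273, ω₁=2.608, θ₂=0.241, ω₂=0.479, θ₃=-0.332, ω₃=-1.662
apply F[6]=-10.000 → step 7: x=-0.124, v=-1.623, θ₁=0.330, ω₁=3.063, θ₂=0.250, ω₂=0.479, θ₃=-0.366, ω₃=-1.725
apply F[7]=-10.000 → step 8: x=-0.158, v=-1.815, θ₁=0.396, ω₁=3.501, θ₂=0.260, ω₂=0.469, θ₃=-0.401, ω₃=-1.675
apply F[8]=-10.000 → step 9: x=-0.196, v=-1.991, θ₁=0.470, ω₁=3.907, θ₂=0.269, ω₂=0.464, θ₃=-0.433, ω₃=-1.510
apply F[9]=-10.000 → step 10: x=-0.237, v=-2.149, θ₁=0.552, ω₁=4.266, θ₂=0.279, ω₂=0.476, θ₃=-0.460, ω₃=-1.242
apply F[10]=-10.000 → step 11: x=-0.282, v=-2.287, θ₁=0.640, ω₁=4.572, θ₂=0.288, ω₂=0.521, θ₃=-0.482, ω₃=-0.893
apply F[11]=-10.000 → step 12: x=-0.329, v=-2.407, θ₁=0.734, ω₁=4.826, θ₂=0.300, ω₂=0.605, θ₃=-0.496, ω₃=-0.488
apply F[12]=-10.000 → step 13: x=-0.378, v=-2.509, θ₁=0.833, ω₁=5.033, θ₂=0.313, ω₂=0.732, θ₃=-0.501, ω₃=-0.049
apply F[13]=-10.000 → step 14: x=-0.429, v=-2.595, θ₁=0.935, ω₁=5.201, θ₂=0.329, ω₂=0.902, θ₃=-0.497, ω₃=0.404
apply F[14]=-10.000 → step 15: x=-0.482, v=-2.668, θ₁=1.041, ω₁=5.338, θ₂=0.349, ω₂=1.111, θ₃=-0.485, ω₃=0.863
apply F[15]=-10.000 → step 16: x=-0.536, v=-2.728, θ₁=1.149, ω₁=5.448, θ₂=0.374, ω₂=1.358, θ₃=-0.463, ω₃=1.321
apply F[16]=-10.000 → step 17: x=-0.591, v=-2.778, θ₁=1.258, ω₁=5.534, θ₂=0.404, ω₂=1.637, θ₃=-0.432, ω₃=1.779
apply F[17]=-10.000 → step 18: x=-0.647, v=-2.818, θ₁=1.370, ω₁=5.597, θ₂=0.440, ω₂=1.944, θ₃=-0.392, ω₃=2.241
apply F[18]=-10.000 → step 19: x=-0.703, v=-2.851, θ₁=1.482, ω₁=5.633, θ₂=0.482, ω₂=2.275, θ₃=-0.342, ω₃=2.712
apply F[19]=-10.000 → step 20: x=-0.761, v=-2.878, θ₁=1.595, ω₁=5.637, θ₂=0.531, ω₂=2.625, θ₃=-0.283, ω₃=3.200
apply F[20]=-10.000 → step 21: x=-0.819, v=-2.902, θ₁=1.707, ω₁=5.600, θ₂=0.587, ω₂=2.988, θ₃=-0.214, ω₃=3.715
apply F[21]=-10.000 → step 22: x=-0.877, v=-2.925, θ₁=1.818, ω₁=5.509, θ₂=0.650, ω₂=3.356, θ₃=-0.134, ω₃=4.265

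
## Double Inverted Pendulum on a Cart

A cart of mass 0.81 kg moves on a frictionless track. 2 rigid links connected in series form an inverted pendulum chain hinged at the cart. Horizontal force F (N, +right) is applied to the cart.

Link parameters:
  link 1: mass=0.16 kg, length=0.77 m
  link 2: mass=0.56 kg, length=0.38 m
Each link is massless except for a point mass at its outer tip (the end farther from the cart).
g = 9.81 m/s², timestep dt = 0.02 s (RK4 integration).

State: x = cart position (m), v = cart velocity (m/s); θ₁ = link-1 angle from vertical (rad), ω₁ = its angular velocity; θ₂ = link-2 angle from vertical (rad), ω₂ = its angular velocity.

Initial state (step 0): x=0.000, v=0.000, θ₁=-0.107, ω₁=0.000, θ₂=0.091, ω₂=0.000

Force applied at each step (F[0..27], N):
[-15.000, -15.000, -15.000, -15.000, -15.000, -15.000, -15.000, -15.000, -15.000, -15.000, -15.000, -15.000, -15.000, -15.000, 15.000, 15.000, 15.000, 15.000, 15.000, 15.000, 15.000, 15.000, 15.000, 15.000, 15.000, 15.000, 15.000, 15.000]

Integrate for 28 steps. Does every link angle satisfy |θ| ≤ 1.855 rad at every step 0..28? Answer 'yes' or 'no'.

Answer: no

Derivation:
apply F[0]=-15.000 → step 1: x=-0.004, v=-0.351, θ₁=-0.105, ω₁=0.247, θ₂=0.096, ω₂=0.476
apply F[1]=-15.000 → step 2: x=-0.014, v=-0.704, θ₁=-0.097, ω₁=0.501, θ₂=0.110, ω₂=0.948
apply F[2]=-15.000 → step 3: x=-0.032, v=-1.059, θ₁=-0.084, ω₁=0.767, θ₂=0.134, ω₂=1.409
apply F[3]=-15.000 → step 4: x=-0.056, v=-1.418, θ₁=-0.066, ω₁=1.053, θ₂=0.166, ω₂=1.847
apply F[4]=-15.000 → step 5: x=-0.088, v=-1.782, θ₁=-0.042, ω₁=1.370, θ₂=0.207, ω₂=2.244
apply F[5]=-15.000 → step 6: x=-0.128, v=-2.149, θ₁=-0.011, ω₁=1.728, θ₂=0.256, ω₂=2.578
apply F[6]=-15.000 → step 7: x=-0.174, v=-2.520, θ₁=0.027, ω₁=2.138, θ₂=0.310, ω₂=2.818
apply F[7]=-15.000 → step 8: x=-0.229, v=-2.892, θ₁=0.075, ω₁=2.609, θ₂=0.367, ω₂=2.932
apply F[8]=-15.000 → step 9: x=-0.290, v=-3.261, θ₁=0.132, ω₁=3.149, θ₂=0.426, ω₂=2.883
apply F[9]=-15.000 → step 10: x=-0.359, v=-3.620, θ₁=0.201, ω₁=3.757, θ₂=0.481, ω₂=2.640
apply F[10]=-15.000 → step 11: x=-0.435, v=-3.959, θ₁=0.283, ω₁=4.425, θ₂=0.530, ω₂=2.186
apply F[11]=-15.000 → step 12: x=-0.517, v=-4.259, θ₁=0.378, ω₁=5.116, θ₂=0.568, ω₂=1.563
apply F[12]=-15.000 → step 13: x=-0.605, v=-4.495, θ₁=0.487, ω₁=5.739, θ₂=0.593, ω₂=0.942
apply F[13]=-15.000 → step 14: x=-0.696, v=-4.653, θ₁=0.606, ω₁=6.157, θ₂=0.608, ω₂=0.653
apply F[14]=+15.000 → step 15: x=-0.785, v=-4.212, θ₁=0.726, ω₁=5.838, θ₂=0.621, ω₂=0.726
apply F[15]=+15.000 → step 16: x=-0.865, v=-3.799, θ₁=0.840, ω₁=5.590, θ₂=0.637, ω₂=0.847
apply F[16]=+15.000 → step 17: x=-0.937, v=-3.405, θ₁=0.951, ω₁=5.431, θ₂=0.655, ω₂=0.945
apply F[17]=+15.000 → step 18: x=-1.001, v=-3.022, θ₁=1.058, ω₁=5.353, θ₂=0.675, ω₂=1.012
apply F[18]=+15.000 → step 19: x=-1.058, v=-2.642, θ₁=1.165, ω₁=5.340, θ₂=0.695, ω₂=1.068
apply F[19]=+15.000 → step 20: x=-1.107, v=-2.262, θ₁=1.272, ω₁=5.379, θ₂=0.717, ω₂=1.141
apply F[20]=+15.000 → step 21: x=-1.148, v=-1.876, θ₁=1.381, ω₁=5.462, θ₂=0.741, ω₂=1.259
apply F[21]=+15.000 → step 22: x=-1.182, v=-1.483, θ₁=1.491, ω₁=5.579, θ₂=0.768, ω₂=1.451
apply F[22]=+15.000 → step 23: x=-1.208, v=-1.081, θ₁=1.604, ω₁=5.727, θ₂=0.800, ω₂=1.745
apply F[23]=+15.000 → step 24: x=-1.225, v=-0.668, θ₁=1.720, ω₁=5.899, θ₂=0.839, ω₂=2.170
apply F[24]=+15.000 → step 25: x=-1.234, v=-0.243, θ₁=1.840, ω₁=6.090, θ₂=0.888, ω₂=2.758
apply F[25]=+15.000 → step 26: x=-1.235, v=0.194, θ₁=1.964, ω₁=6.285, θ₂=0.951, ω₂=3.541
apply F[26]=+15.000 → step 27: x=-1.226, v=0.643, θ₁=2.091, ω₁=6.466, θ₂=1.031, ω₂=4.558
apply F[27]=+15.000 → step 28: x=-1.209, v=1.105, θ₁=2.222, ω₁=6.593, θ₂=1.135, ω₂=5.842
Max |angle| over trajectory = 2.222 rad; bound = 1.855 → exceeded.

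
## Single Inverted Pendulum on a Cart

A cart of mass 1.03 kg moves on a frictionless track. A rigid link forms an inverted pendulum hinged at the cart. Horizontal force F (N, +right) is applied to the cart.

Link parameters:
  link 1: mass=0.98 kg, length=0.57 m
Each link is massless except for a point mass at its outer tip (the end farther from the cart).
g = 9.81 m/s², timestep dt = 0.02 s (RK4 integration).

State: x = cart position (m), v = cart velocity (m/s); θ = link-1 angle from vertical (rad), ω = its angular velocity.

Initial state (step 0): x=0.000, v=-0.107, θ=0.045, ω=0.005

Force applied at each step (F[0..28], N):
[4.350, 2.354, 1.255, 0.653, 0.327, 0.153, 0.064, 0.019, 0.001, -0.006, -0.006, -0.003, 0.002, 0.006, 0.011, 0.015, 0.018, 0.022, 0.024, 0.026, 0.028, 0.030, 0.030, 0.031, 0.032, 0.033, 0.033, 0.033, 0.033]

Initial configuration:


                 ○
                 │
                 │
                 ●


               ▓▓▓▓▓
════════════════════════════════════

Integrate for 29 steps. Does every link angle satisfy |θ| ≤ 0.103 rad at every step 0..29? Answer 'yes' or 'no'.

apply F[0]=+4.350 → step 1: x=-0.001, v=-0.031, θ=0.044, ω=-0.113
apply F[1]=+2.354 → step 2: x=-0.002, v=0.007, θ=0.041, ω=-0.164
apply F[2]=+1.255 → step 3: x=-0.001, v=0.024, θ=0.038, ω=-0.180
apply F[3]=+0.653 → step 4: x=-0.001, v=0.030, θ=0.034, ω=-0.179
apply F[4]=+0.327 → step 5: x=-0.000, v=0.030, θ=0.031, ω=-0.168
apply F[5]=+0.153 → step 6: x=0.000, v=0.028, θ=0.027, ω=-0.154
apply F[6]=+0.064 → step 7: x=0.001, v=0.024, θ=0.025, ω=-0.139
apply F[7]=+0.019 → step 8: x=0.001, v=0.020, θ=0.022, ω=-0.124
apply F[8]=+0.001 → step 9: x=0.002, v=0.016, θ=0.020, ω=-0.110
apply F[9]=-0.006 → step 10: x=0.002, v=0.013, θ=0.018, ω=-0.097
apply F[10]=-0.006 → step 11: x=0.002, v=0.009, θ=0.016, ω=-0.086
apply F[11]=-0.003 → step 12: x=0.002, v=0.007, θ=0.014, ω=-0.076
apply F[12]=+0.002 → step 13: x=0.002, v=0.004, θ=0.013, ω=-0.067
apply F[13]=+0.006 → step 14: x=0.003, v=0.002, θ=0.011, ω=-0.059
apply F[14]=+0.011 → step 15: x=0.003, v=0.000, θ=0.010, ω=-0.052
apply F[15]=+0.015 → step 16: x=0.003, v=-0.001, θ=0.009, ω=-0.046
apply F[16]=+0.018 → step 17: x=0.003, v=-0.003, θ=0.008, ω=-0.041
apply F[17]=+0.022 → step 18: x=0.002, v=-0.004, θ=0.008, ω=-0.036
apply F[18]=+0.024 → step 19: x=0.002, v=-0.005, θ=0.007, ω=-0.032
apply F[19]=+0.026 → step 20: x=0.002, v=-0.005, θ=0.006, ω=-0.028
apply F[20]=+0.028 → step 21: x=0.002, v=-0.006, θ=0.006, ω=-0.025
apply F[21]=+0.030 → step 22: x=0.002, v=-0.006, θ=0.005, ω=-0.022
apply F[22]=+0.030 → step 23: x=0.002, v=-0.007, θ=0.005, ω=-0.020
apply F[23]=+0.031 → step 24: x=0.002, v=-0.007, θ=0.005, ω=-0.018
apply F[24]=+0.032 → step 25: x=0.002, v=-0.007, θ=0.004, ω=-0.016
apply F[25]=+0.033 → step 26: x=0.001, v=-0.007, θ=0.004, ω=-0.014
apply F[26]=+0.033 → step 27: x=0.001, v=-0.008, θ=0.004, ω=-0.013
apply F[27]=+0.033 → step 28: x=0.001, v=-0.008, θ=0.003, ω=-0.011
apply F[28]=+0.033 → step 29: x=0.001, v=-0.008, θ=0.003, ω=-0.010
Max |angle| over trajectory = 0.045 rad; bound = 0.103 → within bound.

Answer: yes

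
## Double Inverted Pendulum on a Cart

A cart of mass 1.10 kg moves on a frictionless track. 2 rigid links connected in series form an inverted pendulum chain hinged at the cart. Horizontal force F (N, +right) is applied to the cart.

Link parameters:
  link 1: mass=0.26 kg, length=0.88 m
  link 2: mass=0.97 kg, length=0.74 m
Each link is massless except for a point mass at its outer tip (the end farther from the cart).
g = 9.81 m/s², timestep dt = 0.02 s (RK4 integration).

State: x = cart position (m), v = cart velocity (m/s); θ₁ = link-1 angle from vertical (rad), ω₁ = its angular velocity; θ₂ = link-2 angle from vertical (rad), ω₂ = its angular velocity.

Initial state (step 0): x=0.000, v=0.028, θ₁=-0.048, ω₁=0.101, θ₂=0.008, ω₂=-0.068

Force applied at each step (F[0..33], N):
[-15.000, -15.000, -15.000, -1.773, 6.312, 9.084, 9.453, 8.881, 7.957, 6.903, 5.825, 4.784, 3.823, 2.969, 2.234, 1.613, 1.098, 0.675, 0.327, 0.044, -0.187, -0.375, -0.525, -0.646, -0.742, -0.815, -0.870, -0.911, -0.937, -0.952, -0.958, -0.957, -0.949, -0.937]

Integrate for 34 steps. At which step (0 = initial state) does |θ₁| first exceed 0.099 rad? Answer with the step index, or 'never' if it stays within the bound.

apply F[0]=-15.000 → step 1: x=-0.002, v=-0.234, θ₁=-0.044, ω₁=0.342, θ₂=0.007, ω₂=0.002
apply F[1]=-15.000 → step 2: x=-0.009, v=-0.498, θ₁=-0.034, ω₁=0.593, θ₂=0.008, ω₂=0.063
apply F[2]=-15.000 → step 3: x=-0.022, v=-0.765, θ₁=-0.020, ω₁=0.860, θ₂=0.010, ω₂=0.108
apply F[3]=-1.773 → step 4: x=-0.038, v=-0.795, θ₁=-0.002, ω₁=0.874, θ₂=0.012, ω₂=0.133
apply F[4]=+6.312 → step 5: x=-0.052, v=-0.681, θ₁=0.014, ω₁=0.740, θ₂=0.015, ω₂=0.142
apply F[5]=+9.084 → step 6: x=-0.064, v=-0.520, θ₁=0.027, ω₁=0.566, θ₂=0.018, ω₂=0.137
apply F[6]=+9.453 → step 7: x=-0.073, v=-0.356, θ₁=0.036, ω₁=0.396, θ₂=0.020, ω₂=0.121
apply F[7]=+8.881 → step 8: x=-0.079, v=-0.203, θ₁=0.043, ω₁=0.247, θ₂=0.023, ω₂=0.098
apply F[8]=+7.957 → step 9: x=-0.081, v=-0.068, θ₁=0.046, ω₁=0.122, θ₂=0.024, ω₂=0.071
apply F[9]=+6.903 → step 10: x=-0.082, v=0.047, θ₁=0.048, ω₁=0.022, θ₂=0.025, ω₂=0.042
apply F[10]=+5.825 → step 11: x=-0.080, v=0.142, θ₁=0.047, ω₁=-0.057, θ₂=0.026, ω₂=0.014
apply F[11]=+4.784 → step 12: x=-0.076, v=0.218, θ₁=0.046, ω₁=-0.116, θ₂=0.026, ω₂=-0.012
apply F[12]=+3.823 → step 13: x=-0.071, v=0.278, θ₁=0.043, ω₁=-0.158, θ₂=0.026, ω₂=-0.036
apply F[13]=+2.969 → step 14: x=-0.065, v=0.323, θ₁=0.040, ω₁=-0.187, θ₂=0.025, ω₂=-0.056
apply F[14]=+2.234 → step 15: x=-0.058, v=0.355, θ₁=0.036, ω₁=-0.204, θ₂=0.023, ω₂=-0.074
apply F[15]=+1.613 → step 16: x=-0.051, v=0.377, θ₁=0.032, ω₁=-0.212, θ₂=0.022, ω₂=-0.087
apply F[16]=+1.098 → step 17: x=-0.043, v=0.391, θ₁=0.027, ω₁=-0.213, θ₂=0.020, ω₂=-0.098
apply F[17]=+0.675 → step 18: x=-0.036, v=0.397, θ₁=0.023, ω₁=-0.210, θ₂=0.018, ω₂=-0.106
apply F[18]=+0.327 → step 19: x=-0.028, v=0.399, θ₁=0.019, ω₁=-0.204, θ₂=0.016, ω₂=-0.111
apply F[19]=+0.044 → step 20: x=-0.020, v=0.396, θ₁=0.015, ω₁=-0.195, θ₂=0.013, ω₂=-0.115
apply F[20]=-0.187 → step 21: x=-0.012, v=0.390, θ₁=0.011, ω₁=-0.184, θ₂=0.011, ω₂=-0.116
apply F[21]=-0.375 → step 22: x=-0.004, v=0.381, θ₁=0.008, ω₁=-0.172, θ₂=0.009, ω₂=-0.115
apply F[22]=-0.525 → step 23: x=0.003, v=0.370, θ₁=0.004, ω₁=-0.160, θ₂=0.006, ω₂=-0.113
apply F[23]=-0.646 → step 24: x=0.011, v=0.358, θ₁=0.001, ω₁=-0.147, θ₂=0.004, ω₂=-0.110
apply F[24]=-0.742 → step 25: x=0.018, v=0.344, θ₁=-0.002, ω₁=-0.135, θ₂=0.002, ω₂=-0.106
apply F[25]=-0.815 → step 26: x=0.024, v=0.330, θ₁=-0.004, ω₁=-0.123, θ₂=-0.000, ω₂=-0.101
apply F[26]=-0.870 → step 27: x=0.031, v=0.315, θ₁=-0.006, ω₁=-0.111, θ₂=-0.002, ω₂=-0.095
apply F[27]=-0.911 → step 28: x=0.037, v=0.300, θ₁=-0.009, ω₁=-0.099, θ₂=-0.004, ω₂=-0.089
apply F[28]=-0.937 → step 29: x=0.043, v=0.286, θ₁=-0.010, ω₁=-0.089, θ₂=-0.006, ω₂=-0.083
apply F[29]=-0.952 → step 30: x=0.049, v=0.271, θ₁=-0.012, ω₁=-0.078, θ₂=-0.007, ω₂=-0.077
apply F[30]=-0.958 → step 31: x=0.054, v=0.256, θ₁=-0.014, ω₁=-0.069, θ₂=-0.009, ω₂=-0.071
apply F[31]=-0.957 → step 32: x=0.059, v=0.242, θ₁=-0.015, ω₁=-0.060, θ₂=-0.010, ω₂=-0.065
apply F[32]=-0.949 → step 33: x=0.063, v=0.228, θ₁=-0.016, ω₁=-0.052, θ₂=-0.011, ω₂=-0.059
apply F[33]=-0.937 → step 34: x=0.068, v=0.215, θ₁=-0.017, ω₁=-0.044, θ₂=-0.012, ω₂=-0.053
max |θ₁| = 0.048 ≤ 0.099 over all 35 states.

Answer: never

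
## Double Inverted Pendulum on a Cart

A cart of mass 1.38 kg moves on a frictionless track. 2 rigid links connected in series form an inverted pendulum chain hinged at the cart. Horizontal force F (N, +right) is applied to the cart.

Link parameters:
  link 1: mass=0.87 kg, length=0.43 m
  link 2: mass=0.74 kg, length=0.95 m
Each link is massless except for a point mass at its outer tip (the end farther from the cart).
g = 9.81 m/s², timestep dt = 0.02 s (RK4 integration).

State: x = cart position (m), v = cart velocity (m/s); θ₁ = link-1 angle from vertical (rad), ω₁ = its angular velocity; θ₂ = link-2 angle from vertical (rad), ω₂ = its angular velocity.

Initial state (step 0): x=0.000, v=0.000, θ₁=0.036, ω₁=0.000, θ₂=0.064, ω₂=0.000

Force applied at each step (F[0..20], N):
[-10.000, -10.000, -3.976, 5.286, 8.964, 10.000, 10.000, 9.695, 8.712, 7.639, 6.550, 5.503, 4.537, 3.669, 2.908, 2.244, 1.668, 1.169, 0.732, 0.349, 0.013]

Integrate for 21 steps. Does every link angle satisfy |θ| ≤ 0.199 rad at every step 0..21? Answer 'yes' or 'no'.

apply F[0]=-10.000 → step 1: x=-0.002, v=-0.153, θ₁=0.040, ω₁=0.363, θ₂=0.064, ω₂=0.010
apply F[1]=-10.000 → step 2: x=-0.006, v=-0.308, θ₁=0.051, ω₁=0.735, θ₂=0.064, ω₂=0.017
apply F[2]=-3.976 → step 3: x=-0.013, v=-0.378, θ₁=0.067, ω₁=0.923, θ₂=0.065, ω₂=0.019
apply F[3]=+5.286 → step 4: x=-0.020, v=-0.319, θ₁=0.085, ω₁=0.824, θ₂=0.065, ω₂=0.015
apply F[4]=+8.964 → step 5: x=-0.025, v=-0.210, θ₁=0.099, ω₁=0.625, θ₂=0.065, ω₂=0.005
apply F[5]=+10.000 → step 6: x=-0.028, v=-0.090, θ₁=0.109, ω₁=0.411, θ₂=0.065, ω₂=-0.011
apply F[6]=+10.000 → step 7: x=-0.029, v=0.028, θ₁=0.116, ω₁=0.210, θ₂=0.065, ω₂=-0.030
apply F[7]=+9.695 → step 8: x=-0.027, v=0.140, θ₁=0.118, ω₁=0.026, θ₂=0.064, ω₂=-0.051
apply F[8]=+8.712 → step 9: x=-0.023, v=0.238, θ₁=0.117, ω₁=-0.125, θ₂=0.063, ω₂=-0.073
apply F[9]=+7.639 → step 10: x=-0.018, v=0.321, θ₁=0.113, ω₁=-0.244, θ₂=0.061, ω₂=-0.094
apply F[10]=+6.550 → step 11: x=-0.011, v=0.390, θ₁=0.107, ω₁=-0.333, θ₂=0.059, ω₂=-0.114
apply F[11]=+5.503 → step 12: x=-0.002, v=0.446, θ₁=0.100, ω₁=-0.397, θ₂=0.057, ω₂=-0.132
apply F[12]=+4.537 → step 13: x=0.007, v=0.490, θ₁=0.092, ω₁=-0.438, θ₂=0.054, ω₂=-0.148
apply F[13]=+3.669 → step 14: x=0.017, v=0.523, θ₁=0.083, ω₁=-0.462, θ₂=0.051, ω₂=-0.161
apply F[14]=+2.908 → step 15: x=0.028, v=0.547, θ₁=0.074, ω₁=-0.471, θ₂=0.047, ω₂=-0.172
apply F[15]=+2.244 → step 16: x=0.039, v=0.564, θ₁=0.064, ω₁=-0.470, θ₂=0.044, ω₂=-0.181
apply F[16]=+1.668 → step 17: x=0.050, v=0.575, θ₁=0.055, ω₁=-0.461, θ₂=0.040, ω₂=-0.188
apply F[17]=+1.169 → step 18: x=0.062, v=0.580, θ₁=0.046, ω₁=-0.446, θ₂=0.036, ω₂=-0.192
apply F[18]=+0.732 → step 19: x=0.073, v=0.582, θ₁=0.037, ω₁=-0.428, θ₂=0.032, ω₂=-0.195
apply F[19]=+0.349 → step 20: x=0.085, v=0.579, θ₁=0.029, ω₁=-0.406, θ₂=0.029, ω₂=-0.196
apply F[20]=+0.013 → step 21: x=0.097, v=0.574, θ₁=0.021, ω₁=-0.383, θ₂=0.025, ω₂=-0.195
Max |angle| over trajectory = 0.118 rad; bound = 0.199 → within bound.

Answer: yes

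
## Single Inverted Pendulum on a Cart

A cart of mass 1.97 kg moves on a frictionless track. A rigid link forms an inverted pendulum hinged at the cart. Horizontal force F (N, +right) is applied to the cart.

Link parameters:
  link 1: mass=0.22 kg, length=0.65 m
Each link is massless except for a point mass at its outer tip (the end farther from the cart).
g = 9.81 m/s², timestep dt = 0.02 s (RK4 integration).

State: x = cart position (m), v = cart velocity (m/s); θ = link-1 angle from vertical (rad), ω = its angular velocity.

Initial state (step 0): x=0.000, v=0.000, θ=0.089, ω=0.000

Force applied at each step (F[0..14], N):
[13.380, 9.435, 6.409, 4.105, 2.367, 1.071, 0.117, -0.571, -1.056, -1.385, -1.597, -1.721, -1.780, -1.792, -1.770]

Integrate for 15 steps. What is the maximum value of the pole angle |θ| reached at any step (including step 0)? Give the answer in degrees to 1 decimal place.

apply F[0]=+13.380 → step 1: x=0.001, v=0.134, θ=0.087, ω=-0.178
apply F[1]=+9.435 → step 2: x=0.005, v=0.228, θ=0.082, ω=-0.297
apply F[2]=+6.409 → step 3: x=0.010, v=0.291, θ=0.076, ω=-0.370
apply F[3]=+4.105 → step 4: x=0.016, v=0.331, θ=0.068, ω=-0.410
apply F[4]=+2.367 → step 5: x=0.023, v=0.354, θ=0.060, ω=-0.425
apply F[5]=+1.071 → step 6: x=0.030, v=0.363, θ=0.051, ω=-0.423
apply F[6]=+0.117 → step 7: x=0.038, v=0.364, θ=0.043, ω=-0.409
apply F[7]=-0.571 → step 8: x=0.045, v=0.357, θ=0.035, ω=-0.387
apply F[8]=-1.056 → step 9: x=0.052, v=0.346, θ=0.027, ω=-0.360
apply F[9]=-1.385 → step 10: x=0.059, v=0.331, θ=0.021, ω=-0.331
apply F[10]=-1.597 → step 11: x=0.065, v=0.314, θ=0.014, ω=-0.300
apply F[11]=-1.721 → step 12: x=0.071, v=0.297, θ=0.009, ω=-0.269
apply F[12]=-1.780 → step 13: x=0.077, v=0.278, θ=0.003, ω=-0.240
apply F[13]=-1.792 → step 14: x=0.082, v=0.260, θ=-0.001, ω=-0.211
apply F[14]=-1.770 → step 15: x=0.087, v=0.242, θ=-0.005, ω=-0.185
Max |angle| over trajectory = 0.089 rad = 5.1°.

Answer: 5.1°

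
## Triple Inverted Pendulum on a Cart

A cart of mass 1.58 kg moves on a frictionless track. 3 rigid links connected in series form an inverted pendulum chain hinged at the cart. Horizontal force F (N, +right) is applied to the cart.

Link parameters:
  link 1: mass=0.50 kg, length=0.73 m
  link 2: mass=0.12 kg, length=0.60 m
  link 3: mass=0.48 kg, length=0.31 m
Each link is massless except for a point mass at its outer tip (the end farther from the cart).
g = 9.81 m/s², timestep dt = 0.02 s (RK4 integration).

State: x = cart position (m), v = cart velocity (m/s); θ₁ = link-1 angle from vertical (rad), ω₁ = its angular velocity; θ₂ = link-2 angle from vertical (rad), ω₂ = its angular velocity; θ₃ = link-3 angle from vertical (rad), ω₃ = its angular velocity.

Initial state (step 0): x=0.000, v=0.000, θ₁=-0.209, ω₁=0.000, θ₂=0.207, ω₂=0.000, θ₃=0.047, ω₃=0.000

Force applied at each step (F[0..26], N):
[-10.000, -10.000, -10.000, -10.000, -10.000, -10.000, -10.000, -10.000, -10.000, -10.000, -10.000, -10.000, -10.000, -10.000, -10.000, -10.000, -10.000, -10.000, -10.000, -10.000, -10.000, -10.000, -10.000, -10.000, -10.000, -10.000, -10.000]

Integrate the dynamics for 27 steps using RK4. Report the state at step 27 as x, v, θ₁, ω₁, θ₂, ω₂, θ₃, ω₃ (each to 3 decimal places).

apply F[0]=-10.000 → step 1: x=-0.001, v=-0.102, θ₁=-0.209, ω₁=-0.018, θ₂=0.211, ω₂=0.413, θ₃=0.043, ω₃=-0.389
apply F[1]=-10.000 → step 2: x=-0.004, v=-0.204, θ₁=-0.210, ω₁=-0.033, θ₂=0.224, ω₂=0.829, θ₃=0.031, ω₃=-0.792
apply F[2]=-10.000 → step 3: x=-0.009, v=-0.308, θ₁=-0.210, ω₁=-0.038, θ₂=0.244, ω₂=1.248, θ₃=0.011, ω₃=-1.215
apply F[3]=-10.000 → step 4: x=-0.016, v=-0.413, θ₁=-0.211, ω₁=-0.030, θ₂=0.273, ω₂=1.657, θ₃=-0.017, ω₃=-1.640
apply F[4]=-10.000 → step 5: x=-0.026, v=-0.520, θ₁=-0.212, ω₁=-0.005, θ₂=0.310, ω₂=2.041, θ₃=-0.054, ω₃=-2.038
apply F[5]=-10.000 → step 6: x=-0.037, v=-0.629, θ₁=-0.211, ω₁=0.040, θ₂=0.355, ω₂=2.384, θ₃=-0.098, ω₃=-2.373
apply F[6]=-10.000 → step 7: x=-0.051, v=-0.739, θ₁=-0.210, ω₁=0.102, θ₂=0.405, ω₂=2.678, θ₃=-0.148, ω₃=-2.622
apply F[7]=-10.000 → step 8: x=-0.067, v=-0.850, θ₁=-0.207, ω₁=0.178, θ₂=0.462, ω₂=2.929, θ₃=-0.203, ω₃=-2.782
apply F[8]=-10.000 → step 9: x=-0.085, v=-0.963, θ₁=-0.203, ω₁=0.267, θ₂=0.522, ω₂=3.146, θ₃=-0.259, ω₃=-2.860
apply F[9]=-10.000 → step 10: x=-0.105, v=-1.076, θ₁=-0.196, ω₁=0.365, θ₂=0.587, ω₂=3.341, θ₃=-0.317, ω₃=-2.867
apply F[10]=-10.000 → step 11: x=-0.128, v=-1.190, θ₁=-0.188, ω₁=0.472, θ₂=0.656, ω₂=3.525, θ₃=-0.373, ω₃=-2.809
apply F[11]=-10.000 → step 12: x=-0.153, v=-1.305, θ₁=-0.177, ω₁=0.588, θ₂=0.728, ω₂=3.707, θ₃=-0.429, ω₃=-2.692
apply F[12]=-10.000 → step 13: x=-0.180, v=-1.421, θ₁=-0.164, ω₁=0.714, θ₂=0.804, ω₂=3.896, θ₃=-0.481, ω₃=-2.514
apply F[13]=-10.000 → step 14: x=-0.210, v=-1.538, θ₁=-0.149, ω₁=0.852, θ₂=0.884, ω₂=4.099, θ₃=-0.529, ω₃=-2.268
apply F[14]=-10.000 → step 15: x=-0.242, v=-1.656, θ₁=-0.130, ω₁=1.004, θ₂=0.968, ω₂=4.322, θ₃=-0.571, ω₃=-1.944
apply F[15]=-10.000 → step 16: x=-0.276, v=-1.776, θ₁=-0.108, ω₁=1.174, θ₂=1.057, ω₂=4.571, θ₃=-0.606, ω₃=-1.525
apply F[16]=-10.000 → step 17: x=-0.313, v=-1.897, θ₁=-0.083, ω₁=1.365, θ₂=1.151, ω₂=4.854, θ₃=-0.631, ω₃=-0.993
apply F[17]=-10.000 → step 18: x=-0.352, v=-2.020, θ₁=-0.054, ω₁=1.582, θ₂=1.252, ω₂=5.175, θ₃=-0.645, ω₃=-0.325
apply F[18]=-10.000 → step 19: x=-0.394, v=-2.145, θ₁=-0.020, ω₁=1.832, θ₂=1.359, ω₂=5.533, θ₃=-0.643, ω₃=0.499
apply F[19]=-10.000 → step 20: x=-0.438, v=-2.272, θ₁=0.020, ω₁=2.118, θ₂=1.473, ω₂=5.924, θ₃=-0.623, ω₃=1.494
apply F[20]=-10.000 → step 21: x=-0.484, v=-2.400, θ₁=0.065, ω₁=2.444, θ₂=1.596, ω₂=6.330, θ₃=-0.582, ω₃=2.654
apply F[21]=-10.000 → step 22: x=-0.534, v=-2.529, θ₁=0.118, ω₁=2.809, θ₂=1.726, ω₂=6.716, θ₃=-0.516, ω₃=3.950
apply F[22]=-10.000 → step 23: x=-0.586, v=-2.658, θ₁=0.178, ω₁=3.205, θ₂=1.864, ω₂=7.030, θ₃=-0.424, ω₃=5.317
apply F[23]=-10.000 → step 24: x=-0.640, v=-2.785, θ₁=0.246, ω₁=3.613, θ₂=2.007, ω₂=7.203, θ₃=-0.304, ω₃=6.657
apply F[24]=-10.000 → step 25: x=-0.697, v=-2.909, θ₁=0.322, ω₁=4.011, θ₂=2.151, ω₂=7.160, θ₃=-0.159, ω₃=7.847
apply F[25]=-10.000 → step 26: x=-0.756, v=-3.025, θ₁=0.406, ω₁=4.376, θ₂=2.291, ω₂=6.840, θ₃=0.008, ω₃=8.765
apply F[26]=-10.000 → step 27: x=-0.818, v=-3.131, θ₁=0.497, ω₁=4.693, θ₂=2.422, ω₂=6.221, θ₃=0.190, ω₃=9.324

Answer: x=-0.818, v=-3.131, θ₁=0.497, ω₁=4.693, θ₂=2.422, ω₂=6.221, θ₃=0.190, ω₃=9.324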